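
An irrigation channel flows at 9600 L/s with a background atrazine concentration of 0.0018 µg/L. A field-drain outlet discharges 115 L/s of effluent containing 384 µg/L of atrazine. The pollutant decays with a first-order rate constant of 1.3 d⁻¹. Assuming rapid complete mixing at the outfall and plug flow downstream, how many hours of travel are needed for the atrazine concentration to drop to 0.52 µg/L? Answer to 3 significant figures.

After mixing, C = (9600·0.001800 + 115.0·384.0) / 9715 = 44180/9715 = 4.547 µg/L.
4.547·exp(−k·t) = 0.52 → t = ln(4.547/0.52)/k = 144100 s = 40.03 h.

40.0 h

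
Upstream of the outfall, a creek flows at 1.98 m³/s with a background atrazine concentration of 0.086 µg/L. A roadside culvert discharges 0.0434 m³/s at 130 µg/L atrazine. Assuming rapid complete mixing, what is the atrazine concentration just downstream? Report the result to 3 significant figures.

2.87 µg/L

Flow-weighted average: C = (1.980·0.08600 + 0.04340·130.0) / 2.023 = 5.812/2.023 = 2.873 µg/L.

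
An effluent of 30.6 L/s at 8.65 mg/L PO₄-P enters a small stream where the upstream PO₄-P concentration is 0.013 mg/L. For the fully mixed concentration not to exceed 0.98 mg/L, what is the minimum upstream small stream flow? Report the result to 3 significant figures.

Set C_mix = 0.98: (Q·0.01300 + 30.60·8.650) / (Q + 30.60) = 0.98
→ Q = 30.60·(8.650 − 0.98)/(0.98 − 0.01300) = 242.7 L/s.

243 L/s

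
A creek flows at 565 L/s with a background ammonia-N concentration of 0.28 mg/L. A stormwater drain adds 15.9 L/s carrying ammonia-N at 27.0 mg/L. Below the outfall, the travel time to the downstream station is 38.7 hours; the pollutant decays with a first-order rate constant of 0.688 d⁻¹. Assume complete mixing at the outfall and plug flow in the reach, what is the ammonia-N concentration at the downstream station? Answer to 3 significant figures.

Mixed concentration C = ΣQC/ΣQ = (565.0·0.2800 + 15.90·27.00) / 580.9 = 587.5/580.9 = 1.011 mg/L.
After decay, C = 1.011 × e^(−kt) = 1.011 × 0.3298 = 0.3335 mg/L.

0.334 mg/L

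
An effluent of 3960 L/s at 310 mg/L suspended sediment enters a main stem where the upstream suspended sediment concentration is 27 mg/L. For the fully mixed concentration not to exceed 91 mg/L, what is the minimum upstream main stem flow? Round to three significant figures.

Set C_mix = 91: (Q·27.00 + 3960·310.0) / (Q + 3960) = 91
→ Q = 3960·(310.0 − 91)/(91 − 27.00) = 13550 L/s.

13600 L/s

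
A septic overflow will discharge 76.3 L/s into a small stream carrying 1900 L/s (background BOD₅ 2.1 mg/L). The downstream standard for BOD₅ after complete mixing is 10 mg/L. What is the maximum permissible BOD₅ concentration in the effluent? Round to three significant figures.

207 mg/L

At the limit, (Qr·Cr + Qe·Cₑ)/(Qr + Qe) = 10:
Cₑ = (1976·10 − 1900·2.100) / 76.30 = 206.7 mg/L.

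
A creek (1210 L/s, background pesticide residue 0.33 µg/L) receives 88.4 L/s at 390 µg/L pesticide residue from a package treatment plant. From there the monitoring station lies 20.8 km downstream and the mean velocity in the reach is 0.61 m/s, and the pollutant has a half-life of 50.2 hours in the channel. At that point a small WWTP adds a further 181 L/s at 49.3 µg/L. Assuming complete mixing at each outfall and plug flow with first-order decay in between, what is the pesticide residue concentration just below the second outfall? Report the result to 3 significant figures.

Mixed concentration C = ΣQC/ΣQ = (1210·0.3300 + 88.40·390.0) / 1298 = 34880/1298 = 26.86 µg/L; combined flow 1298 L/s.
Travel time t = 20.8·1000 / 0.61 = 34100 s = 9.472 h.
Half-life 50.2 h → k = ln 2 / 50.2 = 0.01381 h⁻¹ = 0.3314 d⁻¹.
Applying C = C₀e^(−kt): 26.86 × 0.8774 = 23.57 µg/L.
At the second outfall, C = (1298·23.57 + 181.0·49.30) / (1298 + 181.0) = 26.72 µg/L.

26.7 µg/L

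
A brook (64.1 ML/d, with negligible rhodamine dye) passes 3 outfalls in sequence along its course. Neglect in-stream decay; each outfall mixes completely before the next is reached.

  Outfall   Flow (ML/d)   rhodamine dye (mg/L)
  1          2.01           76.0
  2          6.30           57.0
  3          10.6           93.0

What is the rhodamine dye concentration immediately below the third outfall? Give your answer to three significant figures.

18.0 mg/L

After outfall 1: Q = 64.10 + 2.010 = 66.11 ML/d; C = (64.10·0 + 2.010·76.00)/66.11 = 2.311 mg/L.
After outfall 2: Q = 66.11 + 6.300 = 72.41 ML/d; C = (66.11·2.311 + 6.300·57.00)/72.41 = 7.069 mg/L.
After outfall 3: Q = 72.41 + 10.60 = 83.01 ML/d; C = (72.41·7.069 + 10.60·93.00)/83.01 = 18.04 mg/L.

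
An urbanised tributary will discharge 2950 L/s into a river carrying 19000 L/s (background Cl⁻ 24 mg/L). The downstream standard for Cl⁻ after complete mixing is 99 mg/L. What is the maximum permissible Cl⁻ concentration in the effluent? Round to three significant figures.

582 mg/L

At the limit, (Qr·Cr + Qe·Cₑ)/(Qr + Qe) = 99:
Cₑ = (21950·99 − 19000·24.00) / 2950 = 582.1 mg/L.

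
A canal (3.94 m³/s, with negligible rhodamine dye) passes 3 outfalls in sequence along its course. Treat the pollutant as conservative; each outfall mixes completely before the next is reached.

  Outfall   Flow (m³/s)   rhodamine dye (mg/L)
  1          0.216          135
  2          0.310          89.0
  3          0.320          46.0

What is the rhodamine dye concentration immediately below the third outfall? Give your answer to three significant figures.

After outfall 1: Q = 3.940 + 0.2160 = 4.156 m³/s; C = (3.940·0 + 0.2160·135.0)/4.156 = 7.016 mg/L.
After outfall 2: Q = 4.156 + 0.3100 = 4.466 m³/s; C = (4.156·7.016 + 0.3100·89.00)/4.466 = 12.71 mg/L.
After outfall 3: Q = 4.466 + 0.3200 = 4.786 m³/s; C = (4.466·12.71 + 0.3200·46.00)/4.786 = 14.93 mg/L.

14.9 mg/L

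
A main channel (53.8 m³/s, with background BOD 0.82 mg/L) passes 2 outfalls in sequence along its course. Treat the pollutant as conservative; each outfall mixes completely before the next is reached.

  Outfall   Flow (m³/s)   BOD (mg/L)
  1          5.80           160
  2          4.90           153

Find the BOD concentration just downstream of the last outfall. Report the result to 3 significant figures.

26.7 mg/L

Below outfall 1: Q → 59.60 m³/s, C = (53.80·0.8200 + 5.800·160.0)/59.60 = 16.31 mg/L.
Below outfall 2: Q → 64.50 m³/s, C = (59.60·16.31 + 4.900·153.0)/64.50 = 26.69 mg/L.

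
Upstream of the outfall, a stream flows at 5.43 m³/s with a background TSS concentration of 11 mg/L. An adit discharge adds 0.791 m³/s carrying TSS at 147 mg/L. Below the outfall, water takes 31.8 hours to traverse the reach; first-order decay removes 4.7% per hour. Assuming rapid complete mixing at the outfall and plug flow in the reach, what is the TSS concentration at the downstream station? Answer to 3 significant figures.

6.12 mg/L

Flow-weighted average: C = (5.430·11.00 + 0.7910·147.0) / 6.221 = 176.0/6.221 = 28.29 mg/L.
4.7%/h lost → k = −ln(1 − 0.047) = 0.04814 h⁻¹.
After decay, C = 28.29 × e^(−kt) = 28.29 × 0.2163 = 6.121 mg/L.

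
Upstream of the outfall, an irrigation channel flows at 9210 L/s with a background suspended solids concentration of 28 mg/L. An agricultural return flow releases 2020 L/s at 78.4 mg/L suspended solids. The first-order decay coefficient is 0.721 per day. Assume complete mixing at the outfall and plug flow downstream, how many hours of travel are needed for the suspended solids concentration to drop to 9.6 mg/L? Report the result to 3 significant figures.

Flow-weighted average: C = (9210·28.00 + 2020·78.40) / 11230 = 416200/11230 = 37.07 mg/L.
37.07·exp(−k·t) = 9.6 → t = ln(37.07/9.6)/k = 161900 s = 44.97 h.

45.0 h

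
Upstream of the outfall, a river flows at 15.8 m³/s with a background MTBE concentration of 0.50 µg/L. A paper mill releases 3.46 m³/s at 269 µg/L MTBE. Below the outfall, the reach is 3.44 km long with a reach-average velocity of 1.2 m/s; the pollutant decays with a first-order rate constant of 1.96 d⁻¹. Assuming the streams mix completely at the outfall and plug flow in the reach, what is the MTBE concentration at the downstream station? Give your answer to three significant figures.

Mixed concentration C = ΣQC/ΣQ = (15.80·0.5000 + 3.460·269.0) / 19.26 = 938.6/19.26 = 48.74 µg/L.
Travel time t = 3.44·1000 / 1.2 = 2867 s = 0.7963 h.
Decay over the reach: 48.74·exp(−kt) = 48.74·0.9370 = 45.67 µg/L.

45.7 µg/L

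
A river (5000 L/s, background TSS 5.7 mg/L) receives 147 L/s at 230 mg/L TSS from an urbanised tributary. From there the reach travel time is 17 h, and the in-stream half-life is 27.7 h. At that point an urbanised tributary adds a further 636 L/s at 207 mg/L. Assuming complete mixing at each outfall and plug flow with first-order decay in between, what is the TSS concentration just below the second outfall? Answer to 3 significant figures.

Conservation of mass: C = (5000·5.700 + 147.0·230.0) / 5147 = 62310/5147 = 12.11 mg/L; combined flow 5147 L/s.
Half-life 27.7 h → k = ln 2 / 27.7 = 0.02502 h⁻¹ = 0.6006 d⁻¹.
Decay over the reach: 12.11·exp(−kt) = 12.11·0.6535 = 7.911 mg/L.
Second outfall: C = (5147·7.911 + 636.0·207.0)/5783 = 29.81 mg/L.

29.8 mg/L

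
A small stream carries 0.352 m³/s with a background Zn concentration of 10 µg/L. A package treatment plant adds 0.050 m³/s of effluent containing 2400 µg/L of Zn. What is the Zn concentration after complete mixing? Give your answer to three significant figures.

Mixed concentration C = ΣQC/ΣQ = (0.3520·10.00 + 0.05000·2400) / 0.4020 = 123.5/0.4020 = 307.3 µg/L.

307 µg/L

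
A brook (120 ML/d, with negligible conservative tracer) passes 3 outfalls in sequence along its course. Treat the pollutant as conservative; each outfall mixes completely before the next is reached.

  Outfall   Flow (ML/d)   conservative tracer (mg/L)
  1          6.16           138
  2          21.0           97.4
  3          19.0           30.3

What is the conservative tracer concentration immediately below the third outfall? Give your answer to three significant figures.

Below outfall 1: Q → 126.2 ML/d, C = (120.0·0 + 6.160·138.0)/126.2 = 6.738 mg/L.
Below outfall 2: Q → 147.2 ML/d, C = (126.2·6.738 + 21.00·97.40)/147.2 = 19.68 mg/L.
Below outfall 3: Q → 166.2 ML/d, C = (147.2·19.68 + 19.00·30.30)/166.2 = 20.89 mg/L.

20.9 mg/L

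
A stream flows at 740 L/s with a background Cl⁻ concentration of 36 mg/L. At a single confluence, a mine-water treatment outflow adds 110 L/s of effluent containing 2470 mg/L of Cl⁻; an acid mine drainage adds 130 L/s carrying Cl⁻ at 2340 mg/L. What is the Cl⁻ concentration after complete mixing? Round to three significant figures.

615 mg/L

Mass balance: C = (740.0·36.00 + 110.0·2470 + 130.0·2340) / 980.0 = 602500/980.0 = 614.8 mg/L.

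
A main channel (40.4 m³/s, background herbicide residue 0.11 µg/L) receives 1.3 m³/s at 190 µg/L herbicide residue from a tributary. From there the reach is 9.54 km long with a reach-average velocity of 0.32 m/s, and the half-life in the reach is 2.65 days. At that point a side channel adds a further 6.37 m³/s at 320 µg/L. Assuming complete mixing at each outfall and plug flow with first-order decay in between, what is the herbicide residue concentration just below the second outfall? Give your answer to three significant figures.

Conservation of mass: C = (40.40·0.1100 + 1.300·190.0) / 41.70 = 251.4/41.70 = 6.030 µg/L; combined flow 41.70 m³/s.
Travel time t = 9.54·1000 / 0.32 = 29810 s = 8.281 h.
Half-life 2.65 d → k = ln 2 / 2.65 = 0.2616 d⁻¹.
Applying C = C₀e^(−kt): 6.030 × 0.9137 = 5.509 µg/L.
Second outfall: C = (41.70·5.509 + 6.370·320.0)/48.07 = 47.18 µg/L.

47.2 µg/L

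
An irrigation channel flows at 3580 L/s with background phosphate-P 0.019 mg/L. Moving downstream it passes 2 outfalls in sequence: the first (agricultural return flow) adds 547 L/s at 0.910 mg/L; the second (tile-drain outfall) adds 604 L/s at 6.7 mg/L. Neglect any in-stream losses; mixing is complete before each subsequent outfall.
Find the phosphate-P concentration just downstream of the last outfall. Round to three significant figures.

After outfall 1: Q = 3580 + 547.0 = 4127 L/s; C = (3580·0.01900 + 547.0·0.9100)/4127 = 0.1371 mg/L.
After outfall 2: Q = 4127 + 604.0 = 4731 L/s; C = (4127·0.1371 + 604.0·6.700)/4731 = 0.9750 mg/L.

0.975 mg/L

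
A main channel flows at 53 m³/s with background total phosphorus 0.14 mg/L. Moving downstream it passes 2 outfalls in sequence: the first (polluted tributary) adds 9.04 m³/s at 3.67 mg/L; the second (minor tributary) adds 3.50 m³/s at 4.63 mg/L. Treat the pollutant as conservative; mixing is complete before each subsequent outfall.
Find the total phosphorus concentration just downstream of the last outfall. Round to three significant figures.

After outfall 1: Q = 53.00 + 9.040 = 62.04 m³/s; C = (53.00·0.1400 + 9.040·3.670)/62.04 = 0.6544 mg/L.
After outfall 2: Q = 62.04 + 3.500 = 65.54 m³/s; C = (62.04·0.6544 + 3.500·4.630)/65.54 = 0.8667 mg/L.

0.867 mg/L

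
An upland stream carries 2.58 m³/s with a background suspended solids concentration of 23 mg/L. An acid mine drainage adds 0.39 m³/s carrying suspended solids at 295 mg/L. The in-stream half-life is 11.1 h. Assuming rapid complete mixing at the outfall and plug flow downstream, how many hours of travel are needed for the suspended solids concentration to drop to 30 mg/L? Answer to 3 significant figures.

Flow-weighted average: C = (2.580·23.00 + 0.3900·295.0) / 2.970 = 174.4/2.970 = 58.72 mg/L.
Half-life 11.1 h → k = ln 2 / 11.1 = 0.06245 h⁻¹ = 1.499 d⁻¹.
58.72·exp(−k·t) = 30 → t = ln(58.72/30)/k = 38710 s = 10.75 h.

10.8 h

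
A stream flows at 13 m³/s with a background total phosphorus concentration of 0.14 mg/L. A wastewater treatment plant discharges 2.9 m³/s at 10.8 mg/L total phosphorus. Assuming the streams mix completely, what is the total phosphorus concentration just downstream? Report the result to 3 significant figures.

2.08 mg/L

Mass balance: C = (13.00·0.1400 + 2.900·10.80) / 15.90 = 33.14/15.90 = 2.084 mg/L.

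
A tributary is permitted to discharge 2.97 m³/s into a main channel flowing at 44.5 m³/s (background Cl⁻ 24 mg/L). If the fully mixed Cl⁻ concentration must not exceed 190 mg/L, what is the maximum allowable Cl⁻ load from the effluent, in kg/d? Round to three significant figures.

Mass balance at the limit: 44.50·24.00 + 2.970·Cₑ = 47.47·190 → Cₑ = 2677 mg/L.
Load = 2.970 m³/s × 2677 g/m³ × 86 400 s/d = 687000 kg/d.

687000 kg/d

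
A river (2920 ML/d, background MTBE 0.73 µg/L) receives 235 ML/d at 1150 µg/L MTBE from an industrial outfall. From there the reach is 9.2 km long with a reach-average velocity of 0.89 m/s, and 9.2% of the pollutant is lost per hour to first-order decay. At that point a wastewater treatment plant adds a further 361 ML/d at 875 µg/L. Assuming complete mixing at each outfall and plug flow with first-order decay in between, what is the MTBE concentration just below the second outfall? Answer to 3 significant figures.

After mixing, C = (2920·0.7300 + 235.0·1150) / 3155 = 272400/3155 = 86.33 µg/L; combined flow 3155 ML/d.
Travel time t = 9.2·1000 / 0.89 = 10340 s = 2.871 h.
9.2%/h lost → k = −ln(1 − 0.092) = 0.09651 h⁻¹.
First-order decay: C = 86.33·exp(−k·t) = 86.33·0.7580 = 65.44 µg/L.
Second outfall: C = (3155·65.44 + 361.0·875.0)/3516 = 148.6 µg/L.

149 µg/L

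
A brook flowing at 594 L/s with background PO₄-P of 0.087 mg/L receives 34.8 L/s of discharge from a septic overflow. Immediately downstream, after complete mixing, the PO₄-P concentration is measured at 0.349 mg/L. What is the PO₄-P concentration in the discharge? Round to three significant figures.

4.82 mg/L

Mass balance: 594.0·0.08700 + 34.80·Cₑ = 628.8·0.3490
→ Cₑ = (628.8·0.3490 − 594.0·0.08700) / 34.80 = 4.821 mg/L.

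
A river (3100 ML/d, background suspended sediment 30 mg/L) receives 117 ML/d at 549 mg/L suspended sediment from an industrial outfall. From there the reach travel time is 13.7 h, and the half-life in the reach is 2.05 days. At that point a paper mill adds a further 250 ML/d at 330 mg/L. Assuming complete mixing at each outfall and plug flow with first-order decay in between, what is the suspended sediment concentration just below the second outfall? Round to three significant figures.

After mixing, C = (3100·30.00 + 117.0·549.0) / 3217 = 157200/3217 = 48.88 mg/L; combined flow 3217 ML/d.
Half-life 2.05 d → k = ln 2 / 2.05 = 0.3381 d⁻¹.
First-order decay: C = 48.88·exp(−k·t) = 48.88·0.8245 = 40.30 mg/L.
At the second outfall, C = (3217·40.30 + 250.0·330.0) / (3217 + 250.0) = 61.19 mg/L.

61.2 mg/L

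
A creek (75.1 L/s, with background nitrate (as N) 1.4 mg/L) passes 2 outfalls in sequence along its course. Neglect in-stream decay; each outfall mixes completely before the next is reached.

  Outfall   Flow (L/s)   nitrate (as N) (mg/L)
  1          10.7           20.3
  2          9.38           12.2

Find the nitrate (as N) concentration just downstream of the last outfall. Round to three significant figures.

Outfall 1: combined Q = 85.80 L/s; C = (75.10·1.400 + 10.70·20.30)/85.80 = 3.757 mg/L.
Outfall 2: combined Q = 95.18 L/s; C = (85.80·3.757 + 9.380·12.20)/95.18 = 4.589 mg/L.

4.59 mg/L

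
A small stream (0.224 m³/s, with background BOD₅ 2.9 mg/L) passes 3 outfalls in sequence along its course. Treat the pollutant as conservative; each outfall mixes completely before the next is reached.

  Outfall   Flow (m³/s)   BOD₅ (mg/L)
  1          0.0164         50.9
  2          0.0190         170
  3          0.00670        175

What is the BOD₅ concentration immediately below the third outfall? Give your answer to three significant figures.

Outfall 1: combined Q = 0.2404 m³/s; C = (0.2240·2.900 + 0.01640·50.90)/0.2404 = 6.175 mg/L.
Outfall 2: combined Q = 0.2594 m³/s; C = (0.2404·6.175 + 0.01900·170.0)/0.2594 = 18.17 mg/L.
Outfall 3: combined Q = 0.2661 m³/s; C = (0.2594·18.17 + 0.006700·175.0)/0.2661 = 22.12 mg/L.

22.1 mg/L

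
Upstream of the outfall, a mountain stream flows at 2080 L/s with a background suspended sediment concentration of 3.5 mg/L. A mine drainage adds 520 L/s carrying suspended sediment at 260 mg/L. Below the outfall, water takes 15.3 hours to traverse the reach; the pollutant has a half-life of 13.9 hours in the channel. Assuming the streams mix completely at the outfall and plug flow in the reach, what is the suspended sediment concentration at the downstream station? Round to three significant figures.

25.6 mg/L

Mixed concentration C = ΣQC/ΣQ = (2080·3.500 + 520.0·260.0) / 2600 = 142500/2600 = 54.80 mg/L.
Half-life 13.9 h → k = ln 2 / 13.9 = 0.04987 h⁻¹ = 1.197 d⁻¹.
After decay, C = 54.80 × e^(−kt) = 54.80 × 0.4663 = 25.55 mg/L.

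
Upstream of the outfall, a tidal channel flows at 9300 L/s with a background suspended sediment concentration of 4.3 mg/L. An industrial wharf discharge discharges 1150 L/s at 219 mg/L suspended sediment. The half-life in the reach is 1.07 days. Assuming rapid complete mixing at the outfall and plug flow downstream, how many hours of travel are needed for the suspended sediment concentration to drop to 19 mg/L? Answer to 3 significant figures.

14.3 h

Conservation of mass: C = (9300·4.300 + 1150·219.0) / 10450 = 291800/10450 = 27.93 mg/L.
Half-life 1.07 d → k = ln 2 / 1.07 = 0.6478 d⁻¹.
27.93·exp(−k·t) = 19 → t = ln(27.93/19)/k = 51370 s = 14.27 h.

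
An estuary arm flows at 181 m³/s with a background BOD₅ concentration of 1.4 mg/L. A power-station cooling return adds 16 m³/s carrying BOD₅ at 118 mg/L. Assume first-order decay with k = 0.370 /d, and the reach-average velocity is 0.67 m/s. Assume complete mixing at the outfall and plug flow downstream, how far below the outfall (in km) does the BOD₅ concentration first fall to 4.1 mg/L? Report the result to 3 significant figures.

153 km

Conservation of mass: C = (181.0·1.400 + 16.00·118.0) / 197.0 = 2141/197.0 = 10.87 mg/L.
Set 10.87·exp(−k·t) = 4.1 → t = ln(10.87/4.1)/k = 227700 s = 63.24 h.
Distance = v·t = 0.67·227700 = 152500 m = 152.5 km.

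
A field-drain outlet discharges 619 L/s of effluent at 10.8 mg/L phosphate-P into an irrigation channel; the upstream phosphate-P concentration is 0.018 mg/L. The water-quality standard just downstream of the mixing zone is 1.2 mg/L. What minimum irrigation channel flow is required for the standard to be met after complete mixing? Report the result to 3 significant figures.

5030 L/s

Set C_mix = 1.2: (Q·0.01800 + 619.0·10.80) / (Q + 619.0) = 1.2
→ Q = 619.0·(10.80 − 1.2)/(1.2 − 0.01800) = 5027 L/s.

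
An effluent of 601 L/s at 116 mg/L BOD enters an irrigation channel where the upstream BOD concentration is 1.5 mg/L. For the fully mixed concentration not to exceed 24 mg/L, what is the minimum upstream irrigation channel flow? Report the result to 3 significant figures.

Set C_mix = 24: (Q·1.500 + 601.0·116.0) / (Q + 601.0) = 24
→ Q = 601.0·(116.0 − 24)/(24 − 1.500) = 2457 L/s.

2460 L/s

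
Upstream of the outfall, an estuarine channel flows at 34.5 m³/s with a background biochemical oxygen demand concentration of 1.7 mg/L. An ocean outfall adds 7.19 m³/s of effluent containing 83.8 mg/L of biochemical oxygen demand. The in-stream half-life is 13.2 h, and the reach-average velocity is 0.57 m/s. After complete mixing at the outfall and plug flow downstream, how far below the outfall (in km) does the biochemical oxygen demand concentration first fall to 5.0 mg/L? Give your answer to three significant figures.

45.1 km

Conservation of mass: C = (34.50·1.700 + 7.190·83.80) / 41.69 = 661.2/41.69 = 15.86 mg/L.
Half-life 13.2 h → k = ln 2 / 13.2 = 0.05251 h⁻¹ = 1.260 d⁻¹.
Set 15.86·exp(−k·t) = 5.0 → t = ln(15.86/5.0)/k = 79140 s = 21.98 h.
Distance = v·t = 0.57·79140 = 45110 m = 45.11 km.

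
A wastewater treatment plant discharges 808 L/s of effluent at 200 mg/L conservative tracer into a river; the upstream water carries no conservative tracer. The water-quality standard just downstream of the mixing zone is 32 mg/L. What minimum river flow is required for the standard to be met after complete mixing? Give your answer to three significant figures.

Set C_mix = 32: (Q·0 + 808.0·200.0) / (Q + 808.0) = 32
→ Q = 808.0·(200.0 − 32)/(32 − 0) = 4242 L/s.

4240 L/s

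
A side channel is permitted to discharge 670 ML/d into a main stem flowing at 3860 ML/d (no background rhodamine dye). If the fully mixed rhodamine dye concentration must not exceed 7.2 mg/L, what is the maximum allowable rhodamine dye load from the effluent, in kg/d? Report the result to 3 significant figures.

Mass balance at the limit: 3860·0 + 670.0·Cₑ = 4530·7.2 → Cₑ = 48.68 mg/L.
670.0 ML/d = 7.755 m³/s. Load = 7.755 m³/s × 48.68 g/m³ × 86 400 s/d = 32620 kg/d.

32600 kg/d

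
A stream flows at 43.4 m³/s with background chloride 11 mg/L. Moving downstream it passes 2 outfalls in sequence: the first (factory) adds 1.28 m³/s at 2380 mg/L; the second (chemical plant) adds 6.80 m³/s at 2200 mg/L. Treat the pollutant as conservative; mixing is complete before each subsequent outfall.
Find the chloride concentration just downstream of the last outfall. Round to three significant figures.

359 mg/L

After outfall 1: Q = 43.40 + 1.280 = 44.68 m³/s; C = (43.40·11.00 + 1.280·2380)/44.68 = 78.87 mg/L.
After outfall 2: Q = 44.68 + 6.800 = 51.48 m³/s; C = (44.68·78.87 + 6.800·2200)/51.48 = 359.0 mg/L.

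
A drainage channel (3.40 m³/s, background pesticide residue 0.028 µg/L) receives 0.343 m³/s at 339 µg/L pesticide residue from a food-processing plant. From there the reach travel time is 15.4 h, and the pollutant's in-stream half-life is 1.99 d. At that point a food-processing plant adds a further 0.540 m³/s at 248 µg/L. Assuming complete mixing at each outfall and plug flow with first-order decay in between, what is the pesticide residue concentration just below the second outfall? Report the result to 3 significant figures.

53.0 µg/L

Mixed concentration C = ΣQC/ΣQ = (3.400·0.02800 + 0.3430·339.0) / 3.743 = 116.4/3.743 = 31.09 µg/L; combined flow 3.743 m³/s.
Half-life 1.99 d → k = ln 2 / 1.99 = 0.3483 d⁻¹.
Applying C = C₀e^(−kt): 31.09 × 0.7997 = 24.86 µg/L.
At the second outfall, C = (3.743·24.86 + 0.5400·248.0) / (3.743 + 0.5400) = 53.00 µg/L.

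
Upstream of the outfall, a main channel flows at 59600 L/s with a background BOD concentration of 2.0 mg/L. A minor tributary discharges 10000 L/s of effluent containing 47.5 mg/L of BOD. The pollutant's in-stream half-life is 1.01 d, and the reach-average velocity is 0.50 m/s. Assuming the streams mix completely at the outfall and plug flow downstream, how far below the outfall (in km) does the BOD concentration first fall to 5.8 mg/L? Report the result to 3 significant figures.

After mixing, C = (59600·2.000 + 10000·47.50) / 69600 = 594200/69600 = 8.537 mg/L.
Half-life 1.01 d → k = ln 2 / 1.01 = 0.6863 d⁻¹.
Set 8.537·exp(−k·t) = 5.8 → t = ln(8.537/5.8)/k = 48670 s = 13.52 h.
Distance = v·t = 0.50·48670 = 24340 m = 24.34 km.

24.3 km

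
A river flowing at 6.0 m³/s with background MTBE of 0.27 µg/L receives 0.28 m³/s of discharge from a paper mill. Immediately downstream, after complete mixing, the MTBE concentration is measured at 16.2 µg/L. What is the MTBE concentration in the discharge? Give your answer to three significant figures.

358 µg/L

Mass balance: 6.000·0.2700 + 0.2800·Cₑ = 6.280·16.20
→ Cₑ = (6.280·16.20 − 6.000·0.2700) / 0.2800 = 357.6 µg/L.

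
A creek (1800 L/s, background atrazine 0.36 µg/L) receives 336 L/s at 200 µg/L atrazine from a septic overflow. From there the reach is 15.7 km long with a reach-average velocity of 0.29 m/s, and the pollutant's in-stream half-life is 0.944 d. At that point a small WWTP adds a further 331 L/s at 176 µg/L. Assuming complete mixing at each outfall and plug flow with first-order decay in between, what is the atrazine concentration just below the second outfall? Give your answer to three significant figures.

Conservation of mass: C = (1800·0.3600 + 336.0·200.0) / 2136 = 67850/2136 = 31.76 µg/L; combined flow 2136 L/s.
Travel time t = 15.7·1000 / 0.29 = 54140 s = 15.04 h.
Half-life 0.944 d → k = ln 2 / 0.944 = 0.7343 d⁻¹.
First-order decay: C = 31.76·exp(−k·t) = 31.76·0.6312 = 20.05 µg/L.
Second outfall: C = (2136·20.05 + 331.0·176.0)/2467 = 40.97 µg/L.

41.0 µg/L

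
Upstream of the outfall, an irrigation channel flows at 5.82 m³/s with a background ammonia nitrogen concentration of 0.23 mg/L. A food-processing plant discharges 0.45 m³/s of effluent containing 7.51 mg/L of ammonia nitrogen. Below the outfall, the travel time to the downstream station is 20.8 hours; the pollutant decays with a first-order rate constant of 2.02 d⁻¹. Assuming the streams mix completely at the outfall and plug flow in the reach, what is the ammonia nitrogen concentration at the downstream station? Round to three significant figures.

Mass balance: C = (5.820·0.2300 + 0.4500·7.510) / 6.270 = 4.718/6.270 = 0.7525 mg/L.
After decay, C = 0.7525 × e^(−kt) = 0.7525 × 0.1737 = 0.1307 mg/L.

0.131 mg/L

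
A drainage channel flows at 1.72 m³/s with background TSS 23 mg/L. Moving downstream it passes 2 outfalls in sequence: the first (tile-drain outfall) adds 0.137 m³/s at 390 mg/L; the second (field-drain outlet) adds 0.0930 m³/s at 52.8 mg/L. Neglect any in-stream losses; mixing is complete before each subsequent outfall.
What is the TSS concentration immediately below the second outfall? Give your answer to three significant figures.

Below outfall 1: Q → 1.857 m³/s, C = (1.720·23.00 + 0.1370·390.0)/1.857 = 50.08 mg/L.
Below outfall 2: Q → 1.950 m³/s, C = (1.857·50.08 + 0.09300·52.80)/1.950 = 50.21 mg/L.

50.2 mg/L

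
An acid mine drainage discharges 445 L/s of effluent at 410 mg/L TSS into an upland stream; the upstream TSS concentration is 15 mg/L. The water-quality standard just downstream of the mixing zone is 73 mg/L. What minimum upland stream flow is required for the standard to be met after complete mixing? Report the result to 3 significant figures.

2590 L/s

Set C_mix = 73: (Q·15.00 + 445.0·410.0) / (Q + 445.0) = 73
→ Q = 445.0·(410.0 − 73)/(73 − 15.00) = 2586 L/s.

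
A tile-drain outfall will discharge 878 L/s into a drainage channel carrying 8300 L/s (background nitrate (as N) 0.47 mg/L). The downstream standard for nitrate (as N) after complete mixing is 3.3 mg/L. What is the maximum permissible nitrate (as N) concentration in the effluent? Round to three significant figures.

30.1 mg/L

At the limit, (Qr·Cr + Qe·Cₑ)/(Qr + Qe) = 3.3:
Cₑ = (9178·3.3 − 8300·0.4700) / 878.0 = 30.05 mg/L.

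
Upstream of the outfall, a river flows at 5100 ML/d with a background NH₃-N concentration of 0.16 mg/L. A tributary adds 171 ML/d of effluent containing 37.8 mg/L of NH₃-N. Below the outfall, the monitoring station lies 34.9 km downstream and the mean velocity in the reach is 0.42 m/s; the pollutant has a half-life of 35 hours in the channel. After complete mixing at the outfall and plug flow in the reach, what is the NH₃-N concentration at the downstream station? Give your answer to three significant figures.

Conservation of mass: C = (5100·0.1600 + 171.0·37.80) / 5271 = 7280/5271 = 1.381 mg/L.
Travel time t = 34.9·1000 / 0.42 = 83100 s = 23.08 h.
Half-life 35 h → k = ln 2 / 35 = 0.01980 h⁻¹ = 0.4753 d⁻¹.
Applying C = C₀e^(−kt): 1.381 × 0.6331 = 0.8744 mg/L.

0.874 mg/L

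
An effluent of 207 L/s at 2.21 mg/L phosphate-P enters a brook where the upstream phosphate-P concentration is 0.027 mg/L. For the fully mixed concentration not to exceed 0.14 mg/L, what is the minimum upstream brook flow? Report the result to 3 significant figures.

3790 L/s

Set C_mix = 0.14: (Q·0.02700 + 207.0·2.210) / (Q + 207.0) = 0.14
→ Q = 207.0·(2.210 − 0.14)/(0.14 − 0.02700) = 3792 L/s.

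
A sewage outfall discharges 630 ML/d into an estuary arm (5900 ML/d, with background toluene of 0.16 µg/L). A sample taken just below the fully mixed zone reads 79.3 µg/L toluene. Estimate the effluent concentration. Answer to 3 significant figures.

820 µg/L

Mass balance: 5900·0.1600 + 630.0·Cₑ = 6530·79.30
→ Cₑ = (6530·79.30 − 5900·0.1600) / 630.0 = 820.5 µg/L.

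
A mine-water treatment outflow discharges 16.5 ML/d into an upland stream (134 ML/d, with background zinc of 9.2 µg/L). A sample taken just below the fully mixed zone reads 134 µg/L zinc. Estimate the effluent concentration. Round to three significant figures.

1150 µg/L

Mass balance: 134.0·9.200 + 16.50·Cₑ = 150.5·134.0
→ Cₑ = (150.5·134.0 − 134.0·9.200) / 16.50 = 1148 µg/L.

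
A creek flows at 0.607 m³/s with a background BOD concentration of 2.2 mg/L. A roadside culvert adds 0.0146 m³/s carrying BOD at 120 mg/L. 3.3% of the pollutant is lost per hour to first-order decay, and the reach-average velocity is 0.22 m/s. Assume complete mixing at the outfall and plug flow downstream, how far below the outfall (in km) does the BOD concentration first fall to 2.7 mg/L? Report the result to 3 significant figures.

Conservation of mass: C = (0.6070·2.200 + 0.01460·120.0) / 0.6216 = 3.087/0.6216 = 4.967 mg/L.
3.3%/h lost → k = −ln(1 − 0.033) = 0.03356 h⁻¹.
Set 4.967·exp(−k·t) = 2.7 → t = ln(4.967/2.7)/k = 65390 s = 18.16 h.
Distance = v·t = 0.22·65390 = 14390 m = 14.39 km.

14.4 km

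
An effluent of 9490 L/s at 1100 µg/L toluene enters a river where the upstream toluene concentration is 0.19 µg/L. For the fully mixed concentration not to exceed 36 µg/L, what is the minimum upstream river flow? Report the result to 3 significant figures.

Set C_mix = 36: (Q·0.1900 + 9490·1100) / (Q + 9490) = 36
→ Q = 9490·(1100 − 36)/(36 − 0.1900) = 282000 L/s.

282000 L/s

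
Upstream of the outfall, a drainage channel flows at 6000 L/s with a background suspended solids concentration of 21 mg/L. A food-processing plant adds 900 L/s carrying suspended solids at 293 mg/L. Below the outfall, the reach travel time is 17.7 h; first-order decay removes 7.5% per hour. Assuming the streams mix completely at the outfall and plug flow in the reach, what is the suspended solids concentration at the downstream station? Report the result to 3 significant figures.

14.2 mg/L

Mixed concentration C = ΣQC/ΣQ = (6000·21.00 + 900.0·293.0) / 6900 = 389700/6900 = 56.48 mg/L.
7.5%/h lost → k = −ln(1 − 0.075) = 0.07796 h⁻¹.
First-order decay: C = 56.48·exp(−k·t) = 56.48·0.2516 = 14.21 mg/L.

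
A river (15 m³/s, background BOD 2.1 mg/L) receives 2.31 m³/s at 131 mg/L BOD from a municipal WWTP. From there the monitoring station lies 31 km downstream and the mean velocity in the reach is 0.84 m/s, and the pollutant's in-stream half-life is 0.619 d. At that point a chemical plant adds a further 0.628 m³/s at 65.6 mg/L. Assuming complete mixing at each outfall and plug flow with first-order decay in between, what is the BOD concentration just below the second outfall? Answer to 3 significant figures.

13.8 mg/L

Flow-weighted average: C = (15.00·2.100 + 2.310·131.0) / 17.31 = 334.1/17.31 = 19.30 mg/L; combined flow 17.31 m³/s.
Travel time t = 31·1000 / 0.84 = 36900 s = 10.25 h.
Half-life 0.619 d → k = ln 2 / 0.619 = 1.120 d⁻¹.
After decay, C = 19.30 × e^(−kt) = 19.30 × 0.6198 = 11.96 mg/L.
At the second outfall, C = (17.31·11.96 + 0.6280·65.60) / (17.31 + 0.6280) = 13.84 mg/L.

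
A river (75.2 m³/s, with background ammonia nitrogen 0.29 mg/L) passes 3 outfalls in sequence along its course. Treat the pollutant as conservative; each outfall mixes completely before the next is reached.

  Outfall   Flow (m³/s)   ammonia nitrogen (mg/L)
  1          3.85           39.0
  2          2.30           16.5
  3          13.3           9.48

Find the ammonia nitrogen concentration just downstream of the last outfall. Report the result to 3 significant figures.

After outfall 1: Q = 75.20 + 3.850 = 79.05 m³/s; C = (75.20·0.2900 + 3.850·39.00)/79.05 = 2.175 mg/L.
After outfall 2: Q = 79.05 + 2.300 = 81.35 m³/s; C = (79.05·2.175 + 2.300·16.50)/81.35 = 2.580 mg/L.
After outfall 3: Q = 81.35 + 13.30 = 94.65 m³/s; C = (81.35·2.580 + 13.30·9.480)/94.65 = 3.550 mg/L.

3.55 mg/L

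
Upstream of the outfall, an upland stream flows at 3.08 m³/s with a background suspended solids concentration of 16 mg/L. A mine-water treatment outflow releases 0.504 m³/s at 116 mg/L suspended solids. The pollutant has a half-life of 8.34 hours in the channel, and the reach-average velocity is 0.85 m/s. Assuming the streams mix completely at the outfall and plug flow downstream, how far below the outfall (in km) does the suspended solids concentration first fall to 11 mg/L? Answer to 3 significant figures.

37.0 km

After mixing, C = (3.080·16.00 + 0.5040·116.0) / 3.584 = 107.7/3.584 = 30.06 mg/L.
Half-life 8.34 h → k = ln 2 / 8.34 = 0.08311 h⁻¹ = 1.995 d⁻¹.
Set 30.06·exp(−k·t) = 11 → t = ln(30.06/11)/k = 43550 s = 12.10 h.
Distance = v·t = 0.85·43550 = 37020 m = 37.02 km.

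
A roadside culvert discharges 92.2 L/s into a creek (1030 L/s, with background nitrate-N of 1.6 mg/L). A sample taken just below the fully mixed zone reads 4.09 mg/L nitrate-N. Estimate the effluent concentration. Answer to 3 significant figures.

Mass balance: 1030·1.600 + 92.20·Cₑ = 1122·4.090
→ Cₑ = (1122·4.090 − 1030·1.600) / 92.20 = 31.91 mg/L.

31.9 mg/L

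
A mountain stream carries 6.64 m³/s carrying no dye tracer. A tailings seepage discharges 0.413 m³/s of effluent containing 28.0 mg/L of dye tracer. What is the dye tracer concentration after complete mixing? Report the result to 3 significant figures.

After mixing, C = (6.640·0 + 0.4130·28.00) / 7.053 = 11.56/7.053 = 1.640 mg/L.

1.64 mg/L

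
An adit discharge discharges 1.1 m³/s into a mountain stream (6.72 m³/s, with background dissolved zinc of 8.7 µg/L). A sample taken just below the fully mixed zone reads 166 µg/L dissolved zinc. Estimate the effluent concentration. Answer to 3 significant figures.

1130 µg/L

Mass balance: 6.720·8.700 + 1.100·Cₑ = 7.820·166.0
→ Cₑ = (7.820·166.0 − 6.720·8.700) / 1.100 = 1127 µg/L.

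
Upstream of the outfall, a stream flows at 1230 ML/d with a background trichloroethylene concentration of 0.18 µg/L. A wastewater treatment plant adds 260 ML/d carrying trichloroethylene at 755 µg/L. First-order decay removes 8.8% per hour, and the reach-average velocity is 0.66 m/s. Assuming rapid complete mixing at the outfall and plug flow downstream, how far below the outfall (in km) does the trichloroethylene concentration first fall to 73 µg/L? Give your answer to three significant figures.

Mixed concentration C = ΣQC/ΣQ = (1230·0.1800 + 260.0·755.0) / 1490 = 196500/1490 = 131.9 µg/L.
8.8%/h lost → k = −ln(1 − 0.088) = 0.09212 h⁻¹.
Set 131.9·exp(−k·t) = 73 → t = ln(131.9/73)/k = 23120 s = 6.422 h.
Distance = v·t = 0.66·23120 = 15260 m = 15.26 km.

15.3 km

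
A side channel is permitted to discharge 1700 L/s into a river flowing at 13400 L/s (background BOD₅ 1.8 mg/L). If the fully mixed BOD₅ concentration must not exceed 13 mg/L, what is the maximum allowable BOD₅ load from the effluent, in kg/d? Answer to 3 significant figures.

Mass balance at the limit: 13400·1.800 + 1700·Cₑ = 15100·13 → Cₑ = 101.3 mg/L.
1700 L/s = 1.700 m³/s. Load = 1.700 m³/s × 101.3 g/m³ × 86 400 s/d = 14880 kg/d.

14900 kg/d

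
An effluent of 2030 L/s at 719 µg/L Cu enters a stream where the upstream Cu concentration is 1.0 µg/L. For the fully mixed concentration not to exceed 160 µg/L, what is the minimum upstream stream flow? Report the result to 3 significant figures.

7140 L/s

Set C_mix = 160: (Q·1.000 + 2030·719.0) / (Q + 2030) = 160
→ Q = 2030·(719.0 − 160)/(160 − 1.000) = 7137 L/s.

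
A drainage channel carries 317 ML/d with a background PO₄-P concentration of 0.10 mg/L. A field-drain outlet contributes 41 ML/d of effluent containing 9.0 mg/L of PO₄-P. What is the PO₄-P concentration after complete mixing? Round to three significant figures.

Conservation of mass: C = (317.0·0.1000 + 41.00·9.000) / 358.0 = 400.7/358.0 = 1.119 mg/L.

1.12 mg/L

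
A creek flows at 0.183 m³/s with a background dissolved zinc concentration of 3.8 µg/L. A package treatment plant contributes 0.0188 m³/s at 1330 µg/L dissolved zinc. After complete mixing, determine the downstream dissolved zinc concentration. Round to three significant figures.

127 µg/L

After mixing, C = (0.1830·3.800 + 0.01880·1330) / 0.2018 = 25.70/0.2018 = 127.4 µg/L.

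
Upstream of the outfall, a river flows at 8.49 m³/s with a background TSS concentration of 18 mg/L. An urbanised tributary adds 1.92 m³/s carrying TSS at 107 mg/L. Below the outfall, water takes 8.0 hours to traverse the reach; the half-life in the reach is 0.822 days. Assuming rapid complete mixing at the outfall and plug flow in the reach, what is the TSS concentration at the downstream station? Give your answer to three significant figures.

Flow-weighted average: C = (8.490·18.00 + 1.920·107.0) / 10.41 = 358.3/10.41 = 34.41 mg/L.
Half-life 0.822 d → k = ln 2 / 0.822 = 0.8432 d⁻¹.
Decay over the reach: 34.41·exp(−kt) = 34.41·0.7550 = 25.98 mg/L.

26.0 mg/L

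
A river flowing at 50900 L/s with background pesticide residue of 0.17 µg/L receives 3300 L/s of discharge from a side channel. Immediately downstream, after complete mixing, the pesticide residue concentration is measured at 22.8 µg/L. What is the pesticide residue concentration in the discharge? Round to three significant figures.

372 µg/L

Mass balance: 50900·0.1700 + 3300·Cₑ = 54200·22.80
→ Cₑ = (54200·22.80 − 50900·0.1700) / 3300 = 371.9 µg/L.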